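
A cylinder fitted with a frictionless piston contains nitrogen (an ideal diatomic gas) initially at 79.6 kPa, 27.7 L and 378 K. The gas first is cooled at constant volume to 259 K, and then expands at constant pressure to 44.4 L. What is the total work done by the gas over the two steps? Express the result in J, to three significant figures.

Step 1 (isochoric): W = 0 (constant volume).
After step 1: P = 54.54 kPa (V unchanged).
Step 2 (isobaric): W = PΔV = (54.54 kPa)(44.4 − 27.7 L) = 910.8 J.
W_total = 0 + 910.8 = 910.8 J.

W_total ≈ 911 J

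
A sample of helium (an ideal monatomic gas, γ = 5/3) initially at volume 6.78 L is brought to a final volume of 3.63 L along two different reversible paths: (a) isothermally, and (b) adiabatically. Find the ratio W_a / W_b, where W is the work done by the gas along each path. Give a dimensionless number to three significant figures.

Path (a) isothermal: W = P₁V₁ ln(V₂/V₁) → W_a/(P₁V₁) = -0.6247.
Path (b) adiabatic: W = P₁V₁(1 − (V₁/V₂)^(γ−1))/(γ−1) → W_b/(P₁V₁) = -0.775.
W_a / W_b = -0.6247 / -0.775 = 0.8062.

W_a / W_b ≈ 0.806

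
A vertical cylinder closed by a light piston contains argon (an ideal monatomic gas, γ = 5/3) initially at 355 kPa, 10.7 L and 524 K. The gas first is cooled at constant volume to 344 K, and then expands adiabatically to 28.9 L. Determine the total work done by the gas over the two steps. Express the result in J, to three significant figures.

Step 1 (isochoric): W = 0 (constant volume).
After step 1: P = 233.1 kPa (V unchanged).
Step 2 (adiabatic): W = (P₁V₁ − P₂V₂)/(γ−1) = (2494 − 1286)/0.667 = 1812 J.
W_total = 0 + 1812 = 1812 J.

W_total ≈ 1810 J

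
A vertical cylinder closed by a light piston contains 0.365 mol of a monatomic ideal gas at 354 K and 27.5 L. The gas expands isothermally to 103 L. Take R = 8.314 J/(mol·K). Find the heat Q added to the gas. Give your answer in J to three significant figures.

Q ≈ 1420 J

Isothermal ⇒ ΔU = 0, so Q = W = nRT ln(V₂/V₁).
Q = (0.365)(8.314)(354) ln(103/27.5) = 1074 × 1.321 = 1419 J.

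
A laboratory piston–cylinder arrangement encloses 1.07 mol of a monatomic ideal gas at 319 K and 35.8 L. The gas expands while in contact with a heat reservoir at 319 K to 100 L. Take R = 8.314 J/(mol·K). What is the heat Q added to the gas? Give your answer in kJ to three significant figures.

Q ≈ 2.92 kJ

Isothermal ⇒ ΔU = 0, so Q = W = nRT ln(V₂/V₁).
Q = (1.07)(8.314)(319) ln(100/35.8) = 2838 × 1.027 = 2915 J.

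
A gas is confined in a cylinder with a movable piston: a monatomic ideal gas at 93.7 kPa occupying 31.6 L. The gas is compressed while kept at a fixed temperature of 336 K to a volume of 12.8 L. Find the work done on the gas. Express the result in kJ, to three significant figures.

W ≈ 2.68 kJ

Isothermal: W = nRT ln(V₂/V₁) = P₁V₁ ln(V₂/V₁).
P₁V₁ = (93.7 kPa)(31.6 L) = 2961 J.
W = 2961 × ln(12.8/31.6) = 2961 × -0.9037
W_by_gas = -2676 J; work on gas = −W_by = 2676 J.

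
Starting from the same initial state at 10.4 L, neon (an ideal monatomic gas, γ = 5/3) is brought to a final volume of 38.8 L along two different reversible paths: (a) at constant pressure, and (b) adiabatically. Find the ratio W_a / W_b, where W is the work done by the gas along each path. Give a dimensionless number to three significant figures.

Path (a) isobaric: W = P₁(V₂ − V₁) → W_a/(P₁V₁) = 2.731.
Path (b) adiabatic: W = P₁V₁(1 − (V₁/V₂)^(γ−1))/(γ−1) → W_b/(P₁V₁) = 0.8764.
W_a / W_b = 2.731 / 0.8764 = 3.116.

W_a / W_b ≈ 3.12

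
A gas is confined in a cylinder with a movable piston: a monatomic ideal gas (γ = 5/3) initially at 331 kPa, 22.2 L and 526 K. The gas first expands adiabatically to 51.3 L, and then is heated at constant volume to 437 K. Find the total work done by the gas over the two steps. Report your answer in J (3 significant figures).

Step 1 (adiabatic): W = (P₁V₁ − P₂V₂)/(γ−1) = (7348 − 4204)/0.667 = 4716 J.
Step 2 (isochoric): W = 0 (constant volume).
W_total = 4716 + 0 = 4716 J.

W_total ≈ 4720 J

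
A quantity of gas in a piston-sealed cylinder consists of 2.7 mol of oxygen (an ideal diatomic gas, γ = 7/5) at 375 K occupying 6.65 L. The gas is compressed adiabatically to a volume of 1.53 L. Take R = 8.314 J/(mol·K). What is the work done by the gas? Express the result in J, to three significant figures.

Adiabatic: TV^(γ−1) = const with γ = 7/5.
T₂ = T₁ (V₁/V₂)^(γ−1) = 375 × (6.65/1.53)^0.4 = 375 × 1.8 = 675 K.
W_by = nCᵥ(T₁ − T₂) = (2.7)(20.79)(375 − 675) = -16834 J.

W ≈ -16800 J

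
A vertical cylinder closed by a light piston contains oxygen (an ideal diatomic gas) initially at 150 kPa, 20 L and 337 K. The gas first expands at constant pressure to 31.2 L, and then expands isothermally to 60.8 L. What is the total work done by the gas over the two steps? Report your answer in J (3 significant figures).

Step 1 (isobaric): W = PΔV = (150 kPa)(31.2 − 20 L) = 1680 J.
After step 1: P = 150 kPa, V = 31.2 L, T = 525.7 K.
Step 2 (isothermal): W = P₁V₁ ln(V₂/V₁) = (4680) ln(60.8/31.2) = 3122 J.
W_total = 1680 + 3122 = 4802 J.

W_total ≈ 4800 J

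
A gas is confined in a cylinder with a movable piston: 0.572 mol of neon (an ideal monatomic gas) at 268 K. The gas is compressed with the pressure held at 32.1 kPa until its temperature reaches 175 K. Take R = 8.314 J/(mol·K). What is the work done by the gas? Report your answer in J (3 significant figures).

Isobaric: W = P ΔV = nR ΔT.
W = (0.572)(8.314)(175 − 268) = -442.3 J.

W ≈ -442 J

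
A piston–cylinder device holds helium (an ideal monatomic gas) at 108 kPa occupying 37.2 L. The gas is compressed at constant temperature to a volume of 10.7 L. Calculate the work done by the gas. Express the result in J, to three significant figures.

W ≈ -5010 J

Isothermal: W = nRT ln(V₂/V₁) = P₁V₁ ln(V₂/V₁).
P₁V₁ = (108 kPa)(37.2 L) = 4018 J.
W = 4018 × ln(10.7/37.2) = 4018 × -1.246
W_by_gas = -5006 J.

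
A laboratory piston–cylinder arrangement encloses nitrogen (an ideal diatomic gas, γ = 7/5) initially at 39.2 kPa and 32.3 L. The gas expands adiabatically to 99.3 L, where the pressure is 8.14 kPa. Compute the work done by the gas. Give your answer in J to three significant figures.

Adiabatic: W = (P₁V₁ − P₂V₂)/(γ − 1) with γ = 7/5.
P₁V₁ = 1266 J, P₂V₂ = 808.3 J.
W = (1266 − 808.3) / 0.4 = 1145 J.

W ≈ 1140 J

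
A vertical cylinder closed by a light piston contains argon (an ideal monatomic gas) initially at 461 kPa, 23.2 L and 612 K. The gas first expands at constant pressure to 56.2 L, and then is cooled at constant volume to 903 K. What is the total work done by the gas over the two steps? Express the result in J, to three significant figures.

Step 1 (isobaric): W = PΔV = (461 kPa)(56.2 − 23.2 L) = 15213 J.
Step 2 (isochoric): W = 0 (constant volume).
W_total = 15213 + 0 = 15213 J.

W_total ≈ 15200 J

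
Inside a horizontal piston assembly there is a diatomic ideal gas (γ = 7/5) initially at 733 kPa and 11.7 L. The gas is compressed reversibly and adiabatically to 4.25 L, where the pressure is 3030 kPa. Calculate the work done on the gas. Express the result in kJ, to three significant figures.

W ≈ 10.8 kJ

Adiabatic: W = (P₁V₁ − P₂V₂)/(γ − 1) with γ = 7/5.
P₁V₁ = 8576 J, P₂V₂ = 12878 J.
W = (8576 − 12878) / 0.4 = -10754 J.
Work on gas = −W_by = 10754 J.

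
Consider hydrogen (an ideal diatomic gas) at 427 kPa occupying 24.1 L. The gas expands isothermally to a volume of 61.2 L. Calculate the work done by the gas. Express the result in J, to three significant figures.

W ≈ 9590 J

Isothermal: W = nRT ln(V₂/V₁) = P₁V₁ ln(V₂/V₁).
P₁V₁ = (427 kPa)(24.1 L) = 10291 J.
W = 10291 × ln(61.2/24.1) = 10291 × 0.9319
W_by_gas = 9590 J.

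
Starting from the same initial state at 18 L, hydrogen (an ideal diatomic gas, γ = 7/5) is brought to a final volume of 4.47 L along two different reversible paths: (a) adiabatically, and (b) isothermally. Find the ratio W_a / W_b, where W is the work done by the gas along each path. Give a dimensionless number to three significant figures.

Path (a) adiabatic: W = P₁V₁(1 − (V₁/V₂)^(γ−1))/(γ−1) → W_a/(P₁V₁) = -1.864.
Path (b) isothermal: W = P₁V₁ ln(V₂/V₁) → W_b/(P₁V₁) = -1.393.
W_a / W_b = -1.864 / -1.393 = 1.338.

W_a / W_b ≈ 1.34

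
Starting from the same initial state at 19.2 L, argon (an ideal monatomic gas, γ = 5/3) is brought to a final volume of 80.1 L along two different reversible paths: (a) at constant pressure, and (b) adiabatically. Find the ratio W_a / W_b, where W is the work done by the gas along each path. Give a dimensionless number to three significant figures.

W_a / W_b ≈ 3.44

Path (a) isobaric: W = P₁(V₂ − V₁) → W_a/(P₁V₁) = 3.172.
Path (b) adiabatic: W = P₁V₁(1 − (V₁/V₂)^(γ−1))/(γ−1) → W_b/(P₁V₁) = 0.9212.
W_a / W_b = 3.172 / 0.9212 = 3.443.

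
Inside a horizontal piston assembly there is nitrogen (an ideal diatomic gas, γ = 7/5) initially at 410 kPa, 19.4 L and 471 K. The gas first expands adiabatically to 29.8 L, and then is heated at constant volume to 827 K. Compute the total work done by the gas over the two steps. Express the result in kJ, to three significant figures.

Step 1 (adiabatic): W = (P₁V₁ − P₂V₂)/(γ−1) = (7954 − 6699)/0.4 = 3137 J.
Step 2 (isochoric): W = 0 (constant volume).
W_total = 3137 + 0 = 3137 J.

W_total ≈ 3.14 kJ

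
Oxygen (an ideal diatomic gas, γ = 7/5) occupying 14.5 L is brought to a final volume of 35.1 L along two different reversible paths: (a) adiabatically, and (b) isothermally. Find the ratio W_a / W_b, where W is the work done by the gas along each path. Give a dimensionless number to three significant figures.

W_a / W_b ≈ 0.842

Path (a) adiabatic: W = P₁V₁(1 − (V₁/V₂)^(γ−1))/(γ−1) → W_a/(P₁V₁) = 0.7446.
Path (b) isothermal: W = P₁V₁ ln(V₂/V₁) → W_b/(P₁V₁) = 0.8841.
W_a / W_b = 0.7446 / 0.8841 = 0.8423.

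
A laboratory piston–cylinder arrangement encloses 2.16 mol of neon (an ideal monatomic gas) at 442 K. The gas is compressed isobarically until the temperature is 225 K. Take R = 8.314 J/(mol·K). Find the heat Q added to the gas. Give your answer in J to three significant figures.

Isobaric: W = nRΔT = (2.16)(8.314)(-217) = -3897 J.
ΔU = nCᵥΔT with Cᵥ = 3R/2: ΔU = (2.16)(12.47)(-217) = -5845 J.
Q = ΔU + W = -5845 − 3897 = -9742 J.

Q ≈ -9740 J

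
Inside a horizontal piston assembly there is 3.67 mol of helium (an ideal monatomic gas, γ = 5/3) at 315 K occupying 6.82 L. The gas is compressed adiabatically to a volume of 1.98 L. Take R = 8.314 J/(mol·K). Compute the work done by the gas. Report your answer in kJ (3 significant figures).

Adiabatic: TV^(γ−1) = const with γ = 5/3.
T₂ = T₁ (V₁/V₂)^(γ−1) = 315 × (6.82/1.98)^0.667 = 315 × 2.281 = 718.4 K.
W_by = nCᵥ(T₁ − T₂) = (3.67)(12.47)(315 − 718.4) = -18465 J.

W ≈ -18.5 kJ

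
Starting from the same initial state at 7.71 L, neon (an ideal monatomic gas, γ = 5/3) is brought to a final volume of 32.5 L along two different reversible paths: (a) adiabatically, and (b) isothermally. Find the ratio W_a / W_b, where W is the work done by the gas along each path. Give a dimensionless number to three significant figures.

Path (a) adiabatic: W = P₁V₁(1 − (V₁/V₂)^(γ−1))/(γ−1) → W_a/(P₁V₁) = 0.9252.
Path (b) isothermal: W = P₁V₁ ln(V₂/V₁) → W_b/(P₁V₁) = 1.439.
W_a / W_b = 0.9252 / 1.439 = 0.6431.

W_a / W_b ≈ 0.643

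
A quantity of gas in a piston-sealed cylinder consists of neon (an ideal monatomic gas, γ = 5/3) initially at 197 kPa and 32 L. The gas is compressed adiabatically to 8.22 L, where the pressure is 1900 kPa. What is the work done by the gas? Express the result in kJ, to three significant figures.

Adiabatic: W = (P₁V₁ − P₂V₂)/(γ − 1) with γ = 5/3.
P₁V₁ = 6304 J, P₂V₂ = 15618 J.
W = (6304 − 15618) / 0.6667 = -13971 J.

W ≈ -14.0 kJ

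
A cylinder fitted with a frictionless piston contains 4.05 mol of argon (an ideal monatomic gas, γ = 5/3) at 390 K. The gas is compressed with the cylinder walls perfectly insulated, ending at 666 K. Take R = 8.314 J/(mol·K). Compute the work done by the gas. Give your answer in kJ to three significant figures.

Adiabatic ⇒ Q = 0, so W_by = −ΔU = nCᵥ(T₁ − T₂).
Cᵥ = 3R/2 = 12.47 J/(mol·K).
W = (4.05)(12.47)(390 − 666) = -13940 J.

W ≈ -13.9 kJ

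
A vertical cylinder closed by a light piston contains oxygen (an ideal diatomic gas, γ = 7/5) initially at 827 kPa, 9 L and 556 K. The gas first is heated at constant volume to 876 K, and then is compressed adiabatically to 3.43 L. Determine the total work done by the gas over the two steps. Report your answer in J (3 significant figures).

W_total ≈ -13800 J

Step 1 (isochoric): W = 0 (constant volume).
After step 1: P = 1303 kPa (V unchanged).
Step 2 (adiabatic): W = (P₁V₁ − P₂V₂)/(γ−1) = (11727 − 17249)/0.4 = -13805 J.
W_total = 0 − 13805 = -13805 J.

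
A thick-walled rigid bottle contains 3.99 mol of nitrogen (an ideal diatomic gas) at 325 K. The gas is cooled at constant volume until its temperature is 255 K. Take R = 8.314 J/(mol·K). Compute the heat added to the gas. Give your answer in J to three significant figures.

Constant volume ⇒ W = 0, so Q = ΔU = nCᵥΔT with Cᵥ = 5R/2 = 20.79 J/(mol·K).
ΔU = (3.99)(20.79)(255 − 325) = -5805 J.

Q ≈ -5810 J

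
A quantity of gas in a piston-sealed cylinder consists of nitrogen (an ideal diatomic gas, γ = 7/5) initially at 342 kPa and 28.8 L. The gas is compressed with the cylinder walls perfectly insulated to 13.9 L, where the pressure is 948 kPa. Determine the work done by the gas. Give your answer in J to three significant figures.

Adiabatic: W = (P₁V₁ − P₂V₂)/(γ − 1) with γ = 7/5.
P₁V₁ = 9850 J, P₂V₂ = 13177 J.
W = (9850 − 13177) / 0.4 = -8319 J.

W ≈ -8320 J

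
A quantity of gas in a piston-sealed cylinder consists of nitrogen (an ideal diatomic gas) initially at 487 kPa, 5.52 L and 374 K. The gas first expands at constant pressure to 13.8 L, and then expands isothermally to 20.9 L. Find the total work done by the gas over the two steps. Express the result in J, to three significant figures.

Step 1 (isobaric): W = PΔV = (487 kPa)(13.8 − 5.52 L) = 4032 J.
After step 1: P = 487 kPa, V = 13.8 L, T = 935 K.
Step 2 (isothermal): W = P₁V₁ ln(V₂/V₁) = (6721) ln(20.9/13.8) = 2790 J.
W_total = 4032 + 2790 = 6822 J.

W_total ≈ 6820 J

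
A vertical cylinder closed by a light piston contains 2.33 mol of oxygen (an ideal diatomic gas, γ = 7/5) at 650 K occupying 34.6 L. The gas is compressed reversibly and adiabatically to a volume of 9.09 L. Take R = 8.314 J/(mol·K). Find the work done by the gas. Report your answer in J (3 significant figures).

Adiabatic: TV^(γ−1) = const with γ = 7/5.
T₂ = T₁ (V₁/V₂)^(γ−1) = 650 × (34.6/9.09)^0.4 = 650 × 1.707 = 1109 K.
W_by = nCᵥ(T₁ − T₂) = (2.33)(20.79)(650 − 1109) = -22252 J.

W ≈ -22300 J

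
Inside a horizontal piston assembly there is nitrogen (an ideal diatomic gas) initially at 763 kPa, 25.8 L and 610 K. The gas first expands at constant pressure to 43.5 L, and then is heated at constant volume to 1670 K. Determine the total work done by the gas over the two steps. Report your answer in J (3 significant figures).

W_total ≈ 13500 J

Step 1 (isobaric): W = PΔV = (763 kPa)(43.5 − 25.8 L) = 13505 J.
Step 2 (isochoric): W = 0 (constant volume).
W_total = 13505 + 0 = 13505 J.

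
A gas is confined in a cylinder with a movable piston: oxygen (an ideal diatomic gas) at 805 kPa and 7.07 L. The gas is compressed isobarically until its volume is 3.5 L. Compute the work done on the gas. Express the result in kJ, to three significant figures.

W ≈ 2.87 kJ

Isobaric: W = P ΔV.
W = (805 kPa)(3.5 − 7.07 L) = (805)(-3.57) = -2874 J.
Work on gas = −W_by = 2874 J.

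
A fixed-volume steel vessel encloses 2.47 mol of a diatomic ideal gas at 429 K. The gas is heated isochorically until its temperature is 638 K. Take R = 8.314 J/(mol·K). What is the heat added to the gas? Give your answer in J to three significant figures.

Constant volume ⇒ W = 0, so Q = ΔU = nCᵥΔT with Cᵥ = 5R/2 = 20.79 J/(mol·K).
ΔU = (2.47)(20.79)(638 − 429) = 10730 J.

Q ≈ 10700 J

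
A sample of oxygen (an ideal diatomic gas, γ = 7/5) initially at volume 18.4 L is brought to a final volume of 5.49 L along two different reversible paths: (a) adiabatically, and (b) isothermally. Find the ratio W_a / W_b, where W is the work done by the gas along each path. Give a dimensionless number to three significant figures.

Path (a) adiabatic: W = P₁V₁(1 − (V₁/V₂)^(γ−1))/(γ−1) → W_a/(P₁V₁) = -1.555.
Path (b) isothermal: W = P₁V₁ ln(V₂/V₁) → W_b/(P₁V₁) = -1.209.
W_a / W_b = -1.555 / -1.209 = 1.286.

W_a / W_b ≈ 1.29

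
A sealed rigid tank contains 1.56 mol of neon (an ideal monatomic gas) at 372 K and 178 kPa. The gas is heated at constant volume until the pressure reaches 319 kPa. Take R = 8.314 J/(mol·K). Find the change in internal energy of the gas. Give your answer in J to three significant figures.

ΔU ≈ 5730 J

Constant volume ⇒ W = 0, so Q = ΔU = nCᵥΔT with Cᵥ = 3R/2 = 12.47 J/(mol·K).
At constant V, T₂/T₁ = P₂/P₁ ⇒ ΔT = T₁(P₂/P₁ − 1) = 372·(319/178 − 1) = 294.7 K.
ΔU = (1.56)(12.47)(294.7) = 5733 J.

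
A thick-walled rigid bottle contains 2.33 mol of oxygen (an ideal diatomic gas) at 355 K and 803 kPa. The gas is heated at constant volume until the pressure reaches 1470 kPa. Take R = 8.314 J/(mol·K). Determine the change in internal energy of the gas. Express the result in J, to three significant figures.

ΔU ≈ 14300 J

Constant volume ⇒ W = 0, so Q = ΔU = nCᵥΔT with Cᵥ = 5R/2 = 20.79 J/(mol·K).
At constant V, T₂/T₁ = P₂/P₁ ⇒ ΔT = T₁(P₂/P₁ − 1) = 355·(1470/803 − 1) = 294.9 K.
ΔU = (2.33)(20.79)(294.9) = 14281 J.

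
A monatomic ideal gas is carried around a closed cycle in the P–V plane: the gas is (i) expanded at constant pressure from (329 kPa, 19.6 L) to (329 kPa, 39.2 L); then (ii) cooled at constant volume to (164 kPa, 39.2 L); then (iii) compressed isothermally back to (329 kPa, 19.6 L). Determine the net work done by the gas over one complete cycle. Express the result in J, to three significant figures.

Leg (i): W = PΔV = (329)(39.2 − 19.6) = 6448 J.
Leg (ii): W = 0.
Leg (iii): W = PᵢVᵢ ln(V_f/Vᵢ) = (6429) ln(19.6/39.2) = -4456 J.
W_net = 6448 − 4456 = 1992 J.

W_net ≈ 1990 J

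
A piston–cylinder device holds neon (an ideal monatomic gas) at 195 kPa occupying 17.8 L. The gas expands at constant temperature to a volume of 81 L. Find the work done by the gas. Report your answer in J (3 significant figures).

W ≈ 5260 J

Isothermal: W = nRT ln(V₂/V₁) = P₁V₁ ln(V₂/V₁).
P₁V₁ = (195 kPa)(17.8 L) = 3471 J.
W = 3471 × ln(81/17.8) = 3471 × 1.515
W_by_gas = 5259 J.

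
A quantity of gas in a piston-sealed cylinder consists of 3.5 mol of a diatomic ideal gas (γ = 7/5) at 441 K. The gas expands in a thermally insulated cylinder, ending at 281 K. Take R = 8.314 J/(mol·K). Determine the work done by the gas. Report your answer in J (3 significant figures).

W ≈ 11600 J

Adiabatic ⇒ Q = 0, so W_by = −ΔU = nCᵥ(T₁ − T₂).
Cᵥ = 5R/2 = 20.79 J/(mol·K).
W = (3.5)(20.79)(441 − 281) = 11640 J.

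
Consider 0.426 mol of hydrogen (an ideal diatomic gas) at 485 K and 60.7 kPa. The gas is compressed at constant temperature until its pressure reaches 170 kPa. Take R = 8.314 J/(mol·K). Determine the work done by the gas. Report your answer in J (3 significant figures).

W ≈ -1770 J

Isothermal process: W = nRT ln(V₂/V₁) = nRT ln(P₁/P₂).
W = (0.426)(8.314)(485) × ln(60.7/170)
  = 1718 × ln(0.3571) = 1718 × -1.03
W_by_gas = -1769 J.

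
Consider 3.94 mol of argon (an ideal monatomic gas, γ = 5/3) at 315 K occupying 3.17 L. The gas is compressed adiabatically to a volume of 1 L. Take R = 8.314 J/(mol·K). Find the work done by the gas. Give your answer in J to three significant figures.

W ≈ -17900 J

Adiabatic: TV^(γ−1) = const with γ = 5/3.
T₂ = T₁ (V₁/V₂)^(γ−1) = 315 × (3.17/1)^0.667 = 315 × 2.158 = 679.8 K.
W_by = nCᵥ(T₁ − T₂) = (3.94)(12.47)(315 − 679.8) = -17922 J.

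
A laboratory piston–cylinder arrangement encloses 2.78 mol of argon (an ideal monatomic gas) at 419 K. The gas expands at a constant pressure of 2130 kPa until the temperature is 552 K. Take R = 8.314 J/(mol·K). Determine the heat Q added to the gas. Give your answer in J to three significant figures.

Isobaric: W = nRΔT = (2.78)(8.314)(133) = 3074 J.
ΔU = nCᵥΔT with Cᵥ = 3R/2: ΔU = (2.78)(12.47)(133) = 4611 J.
Q = ΔU + W = 4611 + 3074 = 7685 J.

Q ≈ 7690 J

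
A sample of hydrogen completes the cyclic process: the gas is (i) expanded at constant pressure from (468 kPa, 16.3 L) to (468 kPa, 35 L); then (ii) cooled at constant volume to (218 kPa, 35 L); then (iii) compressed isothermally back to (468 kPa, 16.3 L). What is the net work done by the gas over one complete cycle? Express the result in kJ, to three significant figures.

Leg (i): W = PΔV = (468)(35 − 16.3) = 8752 J.
Leg (ii): W = 0.
Leg (iii): W = PᵢVᵢ ln(V_f/Vᵢ) = (7630) ln(16.3/35) = -5831 J.
W_net = 8752 − 5831 = 2921 J.

W_net ≈ 2.92 kJ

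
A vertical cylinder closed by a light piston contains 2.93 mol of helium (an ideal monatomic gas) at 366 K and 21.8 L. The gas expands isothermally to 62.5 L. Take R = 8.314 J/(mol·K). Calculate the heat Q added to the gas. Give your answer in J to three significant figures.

Isothermal ⇒ ΔU = 0, so Q = W = nRT ln(V₂/V₁).
Q = (2.93)(8.314)(366) ln(62.5/21.8) = 8916 × 1.053 = 9391 J.

Q ≈ 9390 J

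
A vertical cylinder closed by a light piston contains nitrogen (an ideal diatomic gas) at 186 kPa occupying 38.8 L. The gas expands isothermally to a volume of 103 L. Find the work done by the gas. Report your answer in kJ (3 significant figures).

Isothermal: W = nRT ln(V₂/V₁) = P₁V₁ ln(V₂/V₁).
P₁V₁ = (186 kPa)(38.8 L) = 7217 J.
W = 7217 × ln(103/38.8) = 7217 × 0.9763
W_by_gas = 7046 J.

W ≈ 7.05 kJ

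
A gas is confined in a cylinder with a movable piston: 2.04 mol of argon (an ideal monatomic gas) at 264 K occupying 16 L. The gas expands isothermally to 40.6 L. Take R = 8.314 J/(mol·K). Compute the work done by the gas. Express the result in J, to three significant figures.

Isothermal: W = nRT ln(V₂/V₁).
W = (2.04)(8.314)(264) × ln(40.6/16)
  = 4478 × 0.9312
W_by_gas = 4169 J.

W ≈ 4170 J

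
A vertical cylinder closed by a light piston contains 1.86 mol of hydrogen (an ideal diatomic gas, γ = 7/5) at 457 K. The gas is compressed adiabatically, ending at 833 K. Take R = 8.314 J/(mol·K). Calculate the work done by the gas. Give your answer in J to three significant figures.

Adiabatic ⇒ Q = 0, so W_by = −ΔU = nCᵥ(T₁ − T₂).
Cᵥ = 5R/2 = 20.79 J/(mol·K).
W = (1.86)(20.79)(457 − 833) = -14536 J.

W ≈ -14500 J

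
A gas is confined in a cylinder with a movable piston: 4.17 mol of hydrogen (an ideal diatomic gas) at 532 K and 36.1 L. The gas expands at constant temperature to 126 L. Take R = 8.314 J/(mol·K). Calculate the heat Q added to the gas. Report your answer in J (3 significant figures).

Isothermal ⇒ ΔU = 0, so Q = W = nRT ln(V₂/V₁).
Q = (4.17)(8.314)(532) ln(126/36.1) = 18444 × 1.25 = 23055 J.

Q ≈ 23100 J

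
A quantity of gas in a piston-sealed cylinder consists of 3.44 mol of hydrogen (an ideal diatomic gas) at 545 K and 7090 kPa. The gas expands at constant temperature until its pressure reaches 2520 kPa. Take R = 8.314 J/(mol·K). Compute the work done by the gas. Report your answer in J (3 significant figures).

W ≈ 16100 J

Isothermal process: W = nRT ln(V₂/V₁) = nRT ln(P₁/P₂).
W = (3.44)(8.314)(545) × ln(7090/2520)
  = 15587 × ln(2.813) = 15587 × 1.034
W_by_gas = 16124 J.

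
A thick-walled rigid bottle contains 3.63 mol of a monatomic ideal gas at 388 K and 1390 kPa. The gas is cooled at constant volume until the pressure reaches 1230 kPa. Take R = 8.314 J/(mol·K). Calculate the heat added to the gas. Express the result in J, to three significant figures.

Q ≈ -2020 J

Constant volume ⇒ W = 0, so Q = ΔU = nCᵥΔT with Cᵥ = 3R/2 = 12.47 J/(mol·K).
At constant V, T₂/T₁ = P₂/P₁ ⇒ ΔT = T₁(P₂/P₁ − 1) = 388·(1230/1390 − 1) = -44.66 K.
ΔU = (3.63)(12.47)(-44.66) = -2022 J.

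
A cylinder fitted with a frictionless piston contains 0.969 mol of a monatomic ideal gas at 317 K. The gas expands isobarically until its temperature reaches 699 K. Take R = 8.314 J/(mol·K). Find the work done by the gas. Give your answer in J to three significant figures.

Isobaric: W = P ΔV = nR ΔT.
W = (0.969)(8.314)(699 − 317) = 3077 J.

W ≈ 3080 J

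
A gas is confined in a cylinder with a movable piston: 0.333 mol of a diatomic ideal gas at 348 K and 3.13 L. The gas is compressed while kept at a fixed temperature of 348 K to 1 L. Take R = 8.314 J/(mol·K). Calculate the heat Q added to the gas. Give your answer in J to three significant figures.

Q ≈ -1100 J

Isothermal ⇒ ΔU = 0, so Q = W = nRT ln(V₂/V₁).
Q = (0.333)(8.314)(348) ln(1/3.13) = 963.5 × -1.141 = -1099 J.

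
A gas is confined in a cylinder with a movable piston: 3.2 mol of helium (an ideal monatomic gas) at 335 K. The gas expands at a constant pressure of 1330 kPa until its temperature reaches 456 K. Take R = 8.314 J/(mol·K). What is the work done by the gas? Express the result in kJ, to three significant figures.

W ≈ 3.22 kJ

Isobaric: W = P ΔV = nR ΔT.
W = (3.2)(8.314)(456 − 335) = 3219 J.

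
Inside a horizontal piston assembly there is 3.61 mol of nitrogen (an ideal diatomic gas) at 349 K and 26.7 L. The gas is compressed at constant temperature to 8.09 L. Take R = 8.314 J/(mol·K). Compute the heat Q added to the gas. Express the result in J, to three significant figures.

Isothermal ⇒ ΔU = 0, so Q = W = nRT ln(V₂/V₁).
Q = (3.61)(8.314)(349) ln(8.09/26.7) = 10475 × -1.194 = -12507 J.

Q ≈ -12500 J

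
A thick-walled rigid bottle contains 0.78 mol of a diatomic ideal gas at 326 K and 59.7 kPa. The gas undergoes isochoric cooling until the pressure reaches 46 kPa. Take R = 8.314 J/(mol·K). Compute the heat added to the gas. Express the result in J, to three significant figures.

Q ≈ -1210 J

Constant volume ⇒ W = 0, so Q = ΔU = nCᵥΔT with Cᵥ = 5R/2 = 20.79 J/(mol·K).
At constant V, T₂/T₁ = P₂/P₁ ⇒ ΔT = T₁(P₂/P₁ − 1) = 326·(46/59.7 − 1) = -74.81 K.
ΔU = (0.78)(20.79)(-74.81) = -1213 J.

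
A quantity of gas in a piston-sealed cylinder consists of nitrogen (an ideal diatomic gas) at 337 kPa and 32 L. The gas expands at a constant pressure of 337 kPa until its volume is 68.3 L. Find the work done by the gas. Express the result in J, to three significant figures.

Isobaric: W = P ΔV.
W = (337 kPa)(68.3 − 32 L) = (337)(36.3) = 12233 J.

W ≈ 12200 J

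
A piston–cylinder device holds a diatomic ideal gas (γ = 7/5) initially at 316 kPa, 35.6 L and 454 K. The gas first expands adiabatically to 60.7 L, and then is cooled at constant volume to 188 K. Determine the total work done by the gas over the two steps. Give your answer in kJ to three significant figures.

Step 1 (adiabatic): W = (P₁V₁ − P₂V₂)/(γ−1) = (11250 − 9087)/0.4 = 5405 J.
Step 2 (isochoric): W = 0 (constant volume).
W_total = 5405 + 0 = 5405 J.

W_total ≈ 5.41 kJ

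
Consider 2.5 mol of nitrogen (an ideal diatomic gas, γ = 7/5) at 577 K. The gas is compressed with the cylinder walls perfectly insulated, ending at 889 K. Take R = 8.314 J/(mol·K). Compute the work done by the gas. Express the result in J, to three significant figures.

Adiabatic ⇒ Q = 0, so W_by = −ΔU = nCᵥ(T₁ − T₂).
Cᵥ = 5R/2 = 20.79 J/(mol·K).
W = (2.5)(20.79)(577 − 889) = -16212 J.

W ≈ -16200 J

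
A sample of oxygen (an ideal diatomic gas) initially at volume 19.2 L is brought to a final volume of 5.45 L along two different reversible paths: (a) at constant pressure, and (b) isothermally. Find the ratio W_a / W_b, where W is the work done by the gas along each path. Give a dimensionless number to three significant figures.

Path (a) isobaric: W = P₁(V₂ − V₁) → W_a/(P₁V₁) = -0.7161.
Path (b) isothermal: W = P₁V₁ ln(V₂/V₁) → W_b/(P₁V₁) = -1.259.
W_a / W_b = -0.7161 / -1.259 = 0.5687.

W_a / W_b ≈ 0.569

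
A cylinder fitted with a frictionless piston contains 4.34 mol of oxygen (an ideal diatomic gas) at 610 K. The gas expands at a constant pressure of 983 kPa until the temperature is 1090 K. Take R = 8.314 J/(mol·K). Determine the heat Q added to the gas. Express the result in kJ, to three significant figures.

Isobaric: W = nRΔT = (4.34)(8.314)(480) = 17320 J.
ΔU = nCᵥΔT with Cᵥ = 5R/2: ΔU = (4.34)(20.79)(480) = 43299 J.
Q = ΔU + W = 43299 + 17320 = 60619 J.

Q ≈ 60.6 kJ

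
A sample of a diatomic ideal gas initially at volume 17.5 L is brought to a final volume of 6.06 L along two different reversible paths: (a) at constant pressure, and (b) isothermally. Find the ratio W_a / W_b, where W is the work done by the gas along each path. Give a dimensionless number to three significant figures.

W_a / W_b ≈ 0.616

Path (a) isobaric: W = P₁(V₂ − V₁) → W_a/(P₁V₁) = -0.6537.
Path (b) isothermal: W = P₁V₁ ln(V₂/V₁) → W_b/(P₁V₁) = -1.06.
W_a / W_b = -0.6537 / -1.06 = 0.6164.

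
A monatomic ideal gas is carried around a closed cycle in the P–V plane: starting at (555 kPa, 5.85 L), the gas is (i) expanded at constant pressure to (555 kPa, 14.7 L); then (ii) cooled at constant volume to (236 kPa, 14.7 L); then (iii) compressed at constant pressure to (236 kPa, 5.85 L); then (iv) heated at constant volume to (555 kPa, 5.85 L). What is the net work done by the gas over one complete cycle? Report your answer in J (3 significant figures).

W_net ≈ 2820 J

Constant-volume legs do no work.
W(i) = (555)(14.7 − 5.85) = 4912 J; W(iii) = (236)(5.85 − 14.7) = -2089 J.
W_net = 4912 − 2089 = 2823 J (the clockwise enclosed area).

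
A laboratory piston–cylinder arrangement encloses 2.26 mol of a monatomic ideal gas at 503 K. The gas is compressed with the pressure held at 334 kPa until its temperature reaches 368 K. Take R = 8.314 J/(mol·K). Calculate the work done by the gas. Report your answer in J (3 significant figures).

W ≈ -2540 J

Isobaric: W = P ΔV = nR ΔT.
W = (2.26)(8.314)(368 − 503) = -2537 J.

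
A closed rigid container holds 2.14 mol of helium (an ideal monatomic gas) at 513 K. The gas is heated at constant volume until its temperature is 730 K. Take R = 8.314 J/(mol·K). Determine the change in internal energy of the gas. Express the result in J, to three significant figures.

Constant volume ⇒ W = 0, so Q = ΔU = nCᵥΔT with Cᵥ = 3R/2 = 12.47 J/(mol·K).
ΔU = (2.14)(12.47)(730 − 513) = 5791 J.

ΔU ≈ 5790 J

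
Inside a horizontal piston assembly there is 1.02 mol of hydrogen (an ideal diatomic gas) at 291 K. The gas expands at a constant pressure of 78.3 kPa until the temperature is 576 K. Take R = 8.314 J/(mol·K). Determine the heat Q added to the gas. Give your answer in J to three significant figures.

Isobaric: W = nRΔT = (1.02)(8.314)(285) = 2417 J.
ΔU = nCᵥΔT with Cᵥ = 5R/2: ΔU = (1.02)(20.79)(285) = 6042 J.
Q = ΔU + W = 6042 + 2417 = 8459 J.

Q ≈ 8460 J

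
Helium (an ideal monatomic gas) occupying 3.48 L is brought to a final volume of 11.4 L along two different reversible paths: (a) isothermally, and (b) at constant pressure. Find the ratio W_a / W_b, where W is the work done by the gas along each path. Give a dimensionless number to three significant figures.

W_a / W_b ≈ 0.521

Path (a) isothermal: W = P₁V₁ ln(V₂/V₁) → W_a/(P₁V₁) = 1.187.
Path (b) isobaric: W = P₁(V₂ − V₁) → W_b/(P₁V₁) = 2.276.
W_a / W_b = 1.187 / 2.276 = 0.5214.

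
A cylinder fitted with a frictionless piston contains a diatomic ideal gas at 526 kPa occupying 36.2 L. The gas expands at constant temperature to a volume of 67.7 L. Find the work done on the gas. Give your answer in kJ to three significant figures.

Isothermal: W = nRT ln(V₂/V₁) = P₁V₁ ln(V₂/V₁).
P₁V₁ = (526 kPa)(36.2 L) = 19041 J.
W = 19041 × ln(67.7/36.2) = 19041 × 0.626
W_by_gas = 11920 J; work on gas = −W_by = -11920 J.

W ≈ -11.9 kJ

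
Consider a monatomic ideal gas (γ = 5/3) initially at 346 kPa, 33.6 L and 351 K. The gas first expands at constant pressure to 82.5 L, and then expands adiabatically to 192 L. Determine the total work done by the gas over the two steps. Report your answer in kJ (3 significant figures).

Step 1 (isobaric): W = PΔV = (346 kPa)(82.5 − 33.6 L) = 16919 J.
After step 1: P = 346 kPa, V = 82.5 L, T = 861.8 K.
Step 2 (adiabatic): W = (P₁V₁ − P₂V₂)/(γ−1) = (28545 − 16254)/0.667 = 18436 J.
W_total = 16919 + 18436 = 35356 J.

W_total ≈ 35.4 kJ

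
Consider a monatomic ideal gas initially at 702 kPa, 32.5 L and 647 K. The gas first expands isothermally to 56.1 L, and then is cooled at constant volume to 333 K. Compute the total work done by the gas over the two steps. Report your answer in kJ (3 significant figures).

Step 1 (isothermal): W = P₁V₁ ln(V₂/V₁) = (22815) ln(56.1/32.5) = 12455 J.
Step 2 (isochoric): W = 0 (constant volume).
W_total = 12455 + 0 = 12455 J.

W_total ≈ 12.5 kJ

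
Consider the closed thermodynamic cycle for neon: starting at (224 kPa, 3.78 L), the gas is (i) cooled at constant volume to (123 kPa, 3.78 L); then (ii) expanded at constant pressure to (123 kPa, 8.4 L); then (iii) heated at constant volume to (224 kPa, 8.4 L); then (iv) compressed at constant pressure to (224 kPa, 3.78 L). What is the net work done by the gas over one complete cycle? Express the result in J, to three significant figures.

Constant-volume legs do no work.
W(ii) = (123)(8.4 − 3.78) = 568.3 J; W(iv) = (224)(3.78 − 8.4) = -1035 J.
W_net = 568.3 − 1035 = -466.6 J (the counter-clockwise enclosed area).

W_net ≈ -467 J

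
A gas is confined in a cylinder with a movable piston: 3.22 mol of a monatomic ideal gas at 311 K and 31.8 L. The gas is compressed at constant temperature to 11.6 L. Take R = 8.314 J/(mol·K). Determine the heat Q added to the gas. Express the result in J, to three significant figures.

Q ≈ -8400 J

Isothermal ⇒ ΔU = 0, so Q = W = nRT ln(V₂/V₁).
Q = (3.22)(8.314)(311) ln(11.6/31.8) = 8326 × -1.008 = -8396 J.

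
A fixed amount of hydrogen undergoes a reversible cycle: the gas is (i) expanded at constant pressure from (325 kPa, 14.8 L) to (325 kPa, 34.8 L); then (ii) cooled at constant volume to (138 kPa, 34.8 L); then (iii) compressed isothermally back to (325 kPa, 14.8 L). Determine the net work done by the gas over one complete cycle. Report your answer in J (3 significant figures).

W_net ≈ 2390 J

Leg (i): W = PΔV = (325)(34.8 − 14.8) = 6500 J.
Leg (ii): W = 0.
Leg (iii): W = PᵢVᵢ ln(V_f/Vᵢ) = (4802) ln(14.8/34.8) = -4106 J.
W_net = 6500 − 4106 = 2394 J.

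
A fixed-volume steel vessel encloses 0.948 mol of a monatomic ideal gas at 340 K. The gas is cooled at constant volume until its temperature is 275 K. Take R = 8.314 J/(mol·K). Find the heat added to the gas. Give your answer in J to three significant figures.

Constant volume ⇒ W = 0, so Q = ΔU = nCᵥΔT with Cᵥ = 3R/2 = 12.47 J/(mol·K).
ΔU = (0.948)(12.47)(275 − 340) = -768.5 J.

Q ≈ -768 J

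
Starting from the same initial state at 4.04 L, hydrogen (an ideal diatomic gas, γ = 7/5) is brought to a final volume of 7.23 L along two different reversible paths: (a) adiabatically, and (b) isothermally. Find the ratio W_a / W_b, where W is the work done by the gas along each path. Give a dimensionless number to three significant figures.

W_a / W_b ≈ 0.892

Path (a) adiabatic: W = P₁V₁(1 − (V₁/V₂)^(γ−1))/(γ−1) → W_a/(P₁V₁) = 0.5192.
Path (b) isothermal: W = P₁V₁ ln(V₂/V₁) → W_b/(P₁V₁) = 0.582.
W_a / W_b = 0.5192 / 0.582 = 0.8921.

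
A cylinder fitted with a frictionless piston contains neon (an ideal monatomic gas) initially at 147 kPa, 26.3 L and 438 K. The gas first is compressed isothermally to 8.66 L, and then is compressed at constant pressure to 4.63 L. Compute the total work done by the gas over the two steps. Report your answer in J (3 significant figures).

Step 1 (isothermal): W = P₁V₁ ln(V₂/V₁) = (3866) ln(8.66/26.3) = -4295 J.
After step 1: P = 446.4 kPa, V = 8.66 L, T = 438 K.
Step 2 (isobaric): W = PΔV = (446.4 kPa)(4.63 − 8.66 L) = -1799 J.
W_total = -4295 − 1799 = -6094 J.

W_total ≈ -6090 J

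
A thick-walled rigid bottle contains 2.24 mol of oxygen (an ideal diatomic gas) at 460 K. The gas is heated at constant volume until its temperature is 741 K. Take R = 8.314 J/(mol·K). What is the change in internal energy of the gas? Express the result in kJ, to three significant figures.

Constant volume ⇒ W = 0, so Q = ΔU = nCᵥΔT with Cᵥ = 5R/2 = 20.79 J/(mol·K).
ΔU = (2.24)(20.79)(741 − 460) = 13083 J.

ΔU ≈ 13.1 kJ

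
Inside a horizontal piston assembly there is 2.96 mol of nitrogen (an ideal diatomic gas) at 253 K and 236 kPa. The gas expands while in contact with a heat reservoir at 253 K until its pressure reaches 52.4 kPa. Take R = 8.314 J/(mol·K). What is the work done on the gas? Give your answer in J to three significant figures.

Isothermal process: W = nRT ln(V₂/V₁) = nRT ln(P₁/P₂).
W = (2.96)(8.314)(253) × ln(236/52.4)
  = 6226 × ln(4.504) = 6226 × 1.505
W_by_gas = 9370 J; work on gas = −W_by = -9370 J.

W ≈ -9370 J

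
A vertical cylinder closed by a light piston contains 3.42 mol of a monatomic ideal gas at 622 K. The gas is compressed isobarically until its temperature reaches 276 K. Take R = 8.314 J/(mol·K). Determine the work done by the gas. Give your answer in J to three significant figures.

Isobaric: W = P ΔV = nR ΔT.
W = (3.42)(8.314)(276 − 622) = -9838 J.

W ≈ -9840 J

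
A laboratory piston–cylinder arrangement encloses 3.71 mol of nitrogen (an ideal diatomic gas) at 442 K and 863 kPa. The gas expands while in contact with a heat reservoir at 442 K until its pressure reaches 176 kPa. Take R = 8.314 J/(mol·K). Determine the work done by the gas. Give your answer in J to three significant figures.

Isothermal process: W = nRT ln(V₂/V₁) = nRT ln(P₁/P₂).
W = (3.71)(8.314)(442) × ln(863/176)
  = 13633 × ln(4.903) = 13633 × 1.59
W_by_gas = 21676 J.

W ≈ 21700 J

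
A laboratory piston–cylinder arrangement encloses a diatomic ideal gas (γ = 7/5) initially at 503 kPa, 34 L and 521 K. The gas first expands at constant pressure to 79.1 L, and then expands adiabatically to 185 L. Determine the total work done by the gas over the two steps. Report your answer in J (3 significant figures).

Step 1 (isobaric): W = PΔV = (503 kPa)(79.1 − 34 L) = 22685 J.
After step 1: P = 503 kPa, V = 79.1 L, T = 1212 K.
Step 2 (adiabatic): W = (P₁V₁ − P₂V₂)/(γ−1) = (39787 − 28323)/0.4 = 28660 J.
W_total = 22685 + 28660 = 51345 J.

W_total ≈ 51300 J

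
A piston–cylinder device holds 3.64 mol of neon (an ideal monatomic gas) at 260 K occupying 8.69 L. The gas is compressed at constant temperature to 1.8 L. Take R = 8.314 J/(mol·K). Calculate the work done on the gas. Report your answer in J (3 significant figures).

Isothermal: W = nRT ln(V₂/V₁).
W = (3.64)(8.314)(260) × ln(1.8/8.69)
  = 7868 × -1.574
W_by_gas = -12388 J; work on gas = −W_by = 12388 J.

W ≈ 12400 J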